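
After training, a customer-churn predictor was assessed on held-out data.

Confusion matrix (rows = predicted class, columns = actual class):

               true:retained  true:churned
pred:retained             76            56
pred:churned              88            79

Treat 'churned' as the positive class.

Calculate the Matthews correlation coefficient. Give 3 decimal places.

0.049

MCC = (TP·TN − FP·FN) / √((TP+FP)(TP+FN)(TN+FP)(TN+FN))
Numerator = 79·76 − 88·56 = 1076
Denominator = √(167·135·164·132) = √488054160 = 22091.9479
MCC = 1076 / 22091.9479 = 0.049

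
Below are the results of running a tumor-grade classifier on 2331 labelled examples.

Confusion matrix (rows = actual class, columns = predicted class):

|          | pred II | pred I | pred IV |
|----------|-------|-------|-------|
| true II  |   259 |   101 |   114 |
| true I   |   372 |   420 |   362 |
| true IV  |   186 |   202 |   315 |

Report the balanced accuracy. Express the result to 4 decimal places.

0.4528

Balanced accuracy = mean of per-class recall.
  II: recall = 259/474 = 0.54641
  I: recall = 420/1154 = 0.36395
  IV: recall = 315/703 = 0.44808
Mean = (0.54641 + 0.36395 + 0.44808) / 3 = 0.4528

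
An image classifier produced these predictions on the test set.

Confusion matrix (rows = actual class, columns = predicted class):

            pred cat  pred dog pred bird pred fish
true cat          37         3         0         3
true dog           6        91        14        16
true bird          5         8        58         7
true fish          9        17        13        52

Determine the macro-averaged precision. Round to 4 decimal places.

0.6907

Per-class precision (TP/(TP+FP)):
  cat: TP=37, FP=6+5+9=20 → 37/57 = 0.64912
  dog: TP=91, FP=3+8+17=28 → 91/119 = 0.76471
  bird: TP=58, FP=0+14+13=27 → 58/85 = 0.68235
  fish: TP=52, FP=3+16+7=26 → 52/78 = 0.66667
Macro-precision = mean = (0.64912 + 0.76471 + 0.68235 + 0.66667) / 4 = 0.6907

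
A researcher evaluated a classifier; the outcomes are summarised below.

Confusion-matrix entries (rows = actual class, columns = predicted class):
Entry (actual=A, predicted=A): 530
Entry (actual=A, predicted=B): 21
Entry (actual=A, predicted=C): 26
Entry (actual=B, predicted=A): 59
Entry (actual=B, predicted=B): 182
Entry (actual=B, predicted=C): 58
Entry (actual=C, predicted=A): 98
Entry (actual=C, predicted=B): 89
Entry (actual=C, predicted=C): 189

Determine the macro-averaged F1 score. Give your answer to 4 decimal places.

Per-class F1 score (2·TP/(2·TP+FP+FN)):
  A: TP=530, FP=59+98=157, FN=21+26=47 → 1060/1264 = 0.83861
  B: TP=182, FP=21+89=110, FN=59+58=117 → 364/591 = 0.61591
  C: TP=189, FP=26+58=84, FN=98+89=187 → 378/649 = 0.58243
Macro-F1 score = mean = (0.83861 + 0.61591 + 0.58243) / 3 = 0.6790

0.6790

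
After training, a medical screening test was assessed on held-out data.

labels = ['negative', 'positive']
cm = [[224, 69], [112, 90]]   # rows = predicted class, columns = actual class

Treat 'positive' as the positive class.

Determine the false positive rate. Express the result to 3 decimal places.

FPR = FP/(FP+TN) = 112/(112+224) = 0.333

0.333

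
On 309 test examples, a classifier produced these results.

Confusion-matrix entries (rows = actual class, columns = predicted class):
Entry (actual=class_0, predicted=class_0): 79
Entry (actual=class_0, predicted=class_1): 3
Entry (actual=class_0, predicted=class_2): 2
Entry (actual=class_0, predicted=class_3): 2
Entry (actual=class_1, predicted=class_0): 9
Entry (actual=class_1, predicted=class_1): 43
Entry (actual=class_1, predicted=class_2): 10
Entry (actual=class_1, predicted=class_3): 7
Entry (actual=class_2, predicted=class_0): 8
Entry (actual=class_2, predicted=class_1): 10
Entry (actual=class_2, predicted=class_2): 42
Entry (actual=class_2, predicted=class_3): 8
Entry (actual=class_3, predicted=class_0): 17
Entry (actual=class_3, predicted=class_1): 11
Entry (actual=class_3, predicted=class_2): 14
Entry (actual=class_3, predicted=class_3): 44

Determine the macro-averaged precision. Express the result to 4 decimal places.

0.6700

Per-class precision (TP/(TP+FP)):
  class_0: TP=79, FP=9+8+17=34 → 79/113 = 0.69912
  class_1: TP=43, FP=3+10+11=24 → 43/67 = 0.64179
  class_2: TP=42, FP=2+10+14=26 → 42/68 = 0.61765
  class_3: TP=44, FP=2+7+8=17 → 44/61 = 0.72131
Macro-precision = mean = (0.69912 + 0.64179 + 0.61765 + 0.72131) / 4 = 0.6700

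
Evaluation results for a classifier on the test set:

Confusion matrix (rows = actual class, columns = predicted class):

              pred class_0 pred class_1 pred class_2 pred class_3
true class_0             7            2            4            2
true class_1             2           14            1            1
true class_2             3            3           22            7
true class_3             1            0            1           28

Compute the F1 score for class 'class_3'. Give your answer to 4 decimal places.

One-vs-rest for 'class_3': TP = diagonal; FP = other classes predicted 'class_3'; FN = 'class_3' predicted as other.
F1 score = 2·TP/(2·TP+FP+FN).
class_3: TP=28, FP=2+1+7=10, FN=1+0+1=2 → 56/68 = 0.82353

0.8235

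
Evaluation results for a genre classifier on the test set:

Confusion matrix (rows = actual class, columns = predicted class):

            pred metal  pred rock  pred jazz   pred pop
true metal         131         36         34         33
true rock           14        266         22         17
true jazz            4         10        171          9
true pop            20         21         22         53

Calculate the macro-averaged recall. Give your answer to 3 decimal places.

Per-class recall (TP/(TP+FN)):
  metal: TP=131, FN=36+34+33=103 → 131/234 = 0.5598
  rock: TP=266, FN=14+22+17=53 → 266/319 = 0.8339
  jazz: TP=171, FN=4+10+9=23 → 171/194 = 0.8814
  pop: TP=53, FN=20+21+22=63 → 53/116 = 0.4569
Macro-recall = mean = (0.5598 + 0.8339 + 0.8814 + 0.4569) / 4 = 0.683

0.683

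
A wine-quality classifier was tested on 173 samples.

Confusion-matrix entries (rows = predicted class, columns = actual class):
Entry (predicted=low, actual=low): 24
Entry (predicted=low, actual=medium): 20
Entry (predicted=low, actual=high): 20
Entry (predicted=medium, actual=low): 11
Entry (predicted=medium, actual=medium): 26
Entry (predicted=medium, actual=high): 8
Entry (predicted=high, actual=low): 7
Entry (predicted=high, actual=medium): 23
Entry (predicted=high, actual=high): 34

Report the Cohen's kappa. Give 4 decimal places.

Observed agreement pₒ = trace/N = 84/173 = 0.48555
Expected agreement pₑ = Σ (rowᵢ·colᵢ)/N² = (42·64 + 69·45 + 62·64)/173² = 0.32614
κ = (pₒ − pₑ)/(1 − pₑ) = (0.48555 − 0.32614)/(1 − 0.32614) = 0.2366

0.2366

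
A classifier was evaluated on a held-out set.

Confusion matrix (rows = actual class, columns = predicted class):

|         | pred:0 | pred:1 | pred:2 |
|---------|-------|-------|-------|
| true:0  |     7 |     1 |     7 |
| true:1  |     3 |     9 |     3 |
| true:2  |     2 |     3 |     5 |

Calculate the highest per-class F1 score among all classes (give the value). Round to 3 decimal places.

Per-class F1 score (2·TP/(2·TP+FP+FN)):
  0: TP=7, FP=3+2=5, FN=1+7=8 → 14/27 = 0.5185
  1: TP=9, FP=1+3=4, FN=3+3=6 → 18/28 = 0.6429
  2: TP=5, FP=7+3=10, FN=2+3=5 → 10/25 = 0.4000
Highest is class '1' with F1 score = 0.643.

0.643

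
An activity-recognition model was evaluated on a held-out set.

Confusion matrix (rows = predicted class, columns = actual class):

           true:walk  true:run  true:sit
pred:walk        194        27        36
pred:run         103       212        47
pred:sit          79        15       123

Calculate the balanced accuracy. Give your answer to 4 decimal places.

0.6492

Balanced accuracy = mean of per-class recall.
  walk: recall = 194/376 = 0.51596
  run: recall = 212/254 = 0.83465
  sit: recall = 123/206 = 0.59709
Mean = (0.51596 + 0.83465 + 0.59709) / 3 = 0.6492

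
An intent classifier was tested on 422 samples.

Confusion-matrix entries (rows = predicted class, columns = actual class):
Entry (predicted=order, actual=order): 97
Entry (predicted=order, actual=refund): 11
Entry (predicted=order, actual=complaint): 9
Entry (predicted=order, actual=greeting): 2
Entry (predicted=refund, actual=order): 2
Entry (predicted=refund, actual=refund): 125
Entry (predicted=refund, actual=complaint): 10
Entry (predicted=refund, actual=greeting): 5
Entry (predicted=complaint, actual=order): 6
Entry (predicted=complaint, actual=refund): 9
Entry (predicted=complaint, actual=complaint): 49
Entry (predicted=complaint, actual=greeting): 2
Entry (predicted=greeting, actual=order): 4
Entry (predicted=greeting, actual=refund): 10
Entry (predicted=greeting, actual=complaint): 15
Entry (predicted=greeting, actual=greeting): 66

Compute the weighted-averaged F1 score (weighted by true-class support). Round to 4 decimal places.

0.7963

Per-class F1 score (2·TP/(2·TP+FP+FN)):
  order: TP=97, FP=11+9+2=22, FN=2+6+4=12 → 194/228 = 0.85088
  refund: TP=125, FP=2+10+5=17, FN=11+9+10=30 → 250/297 = 0.84175
  complaint: TP=49, FP=6+9+2=17, FN=9+10+15=34 → 98/149 = 0.65772
  greeting: TP=66, FP=4+10+15=29, FN=2+5+2=9 → 132/170 = 0.77647
Weighted-F1 score = Σ (supportᵢ/N)·F1 scoreᵢ with N=422: (109/422)·0.85088 + (155/422)·0.84175 + (83/422)·0.65772 + (75/422)·0.77647 = 0.7963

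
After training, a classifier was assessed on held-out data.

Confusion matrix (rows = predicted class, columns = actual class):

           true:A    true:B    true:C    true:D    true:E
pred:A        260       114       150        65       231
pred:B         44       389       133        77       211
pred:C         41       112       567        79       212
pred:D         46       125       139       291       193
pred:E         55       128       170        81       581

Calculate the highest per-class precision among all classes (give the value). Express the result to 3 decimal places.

Per-class precision (TP/(TP+FP)):
  A: TP=260, FP=114+150+65+231=560 → 260/820 = 0.3171
  B: TP=389, FP=44+133+77+211=465 → 389/854 = 0.4555
  C: TP=567, FP=41+112+79+212=444 → 567/1011 = 0.5608
  D: TP=291, FP=46+125+139+193=503 → 291/794 = 0.3665
  E: TP=581, FP=55+128+170+81=434 → 581/1015 = 0.5724
Highest is class 'E' with precision = 0.572.

0.572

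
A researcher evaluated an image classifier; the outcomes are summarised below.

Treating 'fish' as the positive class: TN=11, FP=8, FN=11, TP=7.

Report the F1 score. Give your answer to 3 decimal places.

0.424

Precision = TP/(TP+FP) = 7/15 = 0.4667
Recall = TP/(TP+FN) = 7/18 = 0.3889
F1 = 2·TP/(2·TP+FP+FN) = 14/33 = 0.424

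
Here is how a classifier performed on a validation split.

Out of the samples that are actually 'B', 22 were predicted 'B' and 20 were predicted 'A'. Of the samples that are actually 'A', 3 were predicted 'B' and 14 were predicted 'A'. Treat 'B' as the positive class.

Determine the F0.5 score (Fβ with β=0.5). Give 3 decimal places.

0.775

Fβ = (1+β²)·TP / ((1+β²)·TP + β²·FN + FP), with β²=1/4
= 1.25·22 / (1.25·22 + 0.25·20 + 3) = 0.775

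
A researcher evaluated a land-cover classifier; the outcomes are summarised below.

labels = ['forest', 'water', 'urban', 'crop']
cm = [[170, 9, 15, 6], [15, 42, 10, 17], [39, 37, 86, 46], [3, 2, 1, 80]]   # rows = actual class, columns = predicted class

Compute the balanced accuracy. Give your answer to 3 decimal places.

0.673

Balanced accuracy = mean of per-class recall.
  forest: recall = 170/200 = 0.8500
  water: recall = 42/84 = 0.5000
  urban: recall = 86/208 = 0.4135
  crop: recall = 80/86 = 0.9302
Mean = (0.8500 + 0.5000 + 0.4135 + 0.9302) / 4 = 0.673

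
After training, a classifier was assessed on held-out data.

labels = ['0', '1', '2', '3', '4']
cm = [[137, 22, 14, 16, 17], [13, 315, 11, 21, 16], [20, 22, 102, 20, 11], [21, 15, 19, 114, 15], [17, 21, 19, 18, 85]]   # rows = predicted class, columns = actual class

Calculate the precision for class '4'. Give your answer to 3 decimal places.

One-vs-rest for '4': TP = diagonal; FP = other classes predicted '4'; FN = '4' predicted as other.
precision = TP/(TP+FP).
4: TP=85, FP=17+21+19+18=75 → 85/160 = 0.5313

0.531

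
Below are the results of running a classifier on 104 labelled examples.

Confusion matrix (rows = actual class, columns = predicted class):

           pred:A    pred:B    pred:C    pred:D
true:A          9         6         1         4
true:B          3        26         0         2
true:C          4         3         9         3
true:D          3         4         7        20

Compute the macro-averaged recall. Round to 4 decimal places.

0.5877

Per-class recall (TP/(TP+FN)):
  A: TP=9, FN=6+1+4=11 → 9/20 = 0.45000
  B: TP=26, FN=3+0+2=5 → 26/31 = 0.83871
  C: TP=9, FN=4+3+3=10 → 9/19 = 0.47368
  D: TP=20, FN=3+4+7=14 → 20/34 = 0.58824
Macro-recall = mean = (0.45000 + 0.83871 + 0.47368 + 0.58824) / 4 = 0.5877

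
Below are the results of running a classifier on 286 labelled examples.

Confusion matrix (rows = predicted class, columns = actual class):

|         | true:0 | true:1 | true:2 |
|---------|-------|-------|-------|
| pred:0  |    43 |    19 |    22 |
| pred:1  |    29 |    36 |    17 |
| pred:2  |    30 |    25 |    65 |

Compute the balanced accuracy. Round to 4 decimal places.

0.4989

Balanced accuracy = mean of per-class recall.
  0: recall = 43/102 = 0.42157
  1: recall = 36/80 = 0.45000
  2: recall = 65/104 = 0.62500
Mean = (0.42157 + 0.45000 + 0.62500) / 3 = 0.4989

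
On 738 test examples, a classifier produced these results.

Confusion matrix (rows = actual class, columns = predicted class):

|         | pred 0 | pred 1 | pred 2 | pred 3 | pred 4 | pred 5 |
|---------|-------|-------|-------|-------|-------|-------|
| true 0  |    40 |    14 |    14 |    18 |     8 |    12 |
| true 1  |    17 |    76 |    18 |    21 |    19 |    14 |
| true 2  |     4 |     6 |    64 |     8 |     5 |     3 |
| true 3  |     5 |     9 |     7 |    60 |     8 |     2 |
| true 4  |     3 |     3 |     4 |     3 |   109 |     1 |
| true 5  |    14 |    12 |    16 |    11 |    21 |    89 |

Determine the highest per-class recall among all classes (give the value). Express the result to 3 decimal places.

0.886

Per-class recall (TP/(TP+FN)):
  0: TP=40, FN=14+14+18+8+12=66 → 40/106 = 0.3774
  1: TP=76, FN=17+18+21+19+14=89 → 76/165 = 0.4606
  2: TP=64, FN=4+6+8+5+3=26 → 64/90 = 0.7111
  3: TP=60, FN=5+9+7+8+2=31 → 60/91 = 0.6593
  4: TP=109, FN=3+3+4+3+1=14 → 109/123 = 0.8862
  5: TP=89, FN=14+12+16+11+21=74 → 89/163 = 0.5460
Highest is class '4' with recall = 0.886.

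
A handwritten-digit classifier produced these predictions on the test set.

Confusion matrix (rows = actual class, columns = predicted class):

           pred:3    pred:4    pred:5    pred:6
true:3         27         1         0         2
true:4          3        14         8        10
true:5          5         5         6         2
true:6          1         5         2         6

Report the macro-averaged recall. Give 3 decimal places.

0.515

Per-class recall (TP/(TP+FN)):
  3: TP=27, FN=1+0+2=3 → 27/30 = 0.9000
  4: TP=14, FN=3+8+10=21 → 14/35 = 0.4000
  5: TP=6, FN=5+5+2=12 → 6/18 = 0.3333
  6: TP=6, FN=1+5+2=8 → 6/14 = 0.4286
Macro-recall = mean = (0.9000 + 0.4000 + 0.3333 + 0.4286) / 4 = 0.515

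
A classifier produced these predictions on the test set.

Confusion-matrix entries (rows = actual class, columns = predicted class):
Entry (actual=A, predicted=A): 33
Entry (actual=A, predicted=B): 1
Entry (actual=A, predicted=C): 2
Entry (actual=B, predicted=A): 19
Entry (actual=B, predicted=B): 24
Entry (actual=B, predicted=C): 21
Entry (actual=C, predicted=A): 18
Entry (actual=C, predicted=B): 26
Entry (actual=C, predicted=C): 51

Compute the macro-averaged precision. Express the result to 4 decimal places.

0.5437

Per-class precision (TP/(TP+FP)):
  A: TP=33, FP=19+18=37 → 33/70 = 0.47143
  B: TP=24, FP=1+26=27 → 24/51 = 0.47059
  C: TP=51, FP=2+21=23 → 51/74 = 0.68919
Macro-precision = mean = (0.47143 + 0.47059 + 0.68919) / 3 = 0.5437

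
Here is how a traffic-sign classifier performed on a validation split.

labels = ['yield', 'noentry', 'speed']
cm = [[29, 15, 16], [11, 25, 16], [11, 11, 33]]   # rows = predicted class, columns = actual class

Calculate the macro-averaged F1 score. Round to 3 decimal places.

0.519

Per-class F1 score (2·TP/(2·TP+FP+FN)):
  yield: TP=29, FP=15+16=31, FN=11+11=22 → 58/111 = 0.5225
  noentry: TP=25, FP=11+16=27, FN=15+11=26 → 50/103 = 0.4854
  speed: TP=33, FP=11+11=22, FN=16+16=32 → 66/120 = 0.5500
Macro-F1 score = mean = (0.5225 + 0.4854 + 0.5500) / 3 = 0.519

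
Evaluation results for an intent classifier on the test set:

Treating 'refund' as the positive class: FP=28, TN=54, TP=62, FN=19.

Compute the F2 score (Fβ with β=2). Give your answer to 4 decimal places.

0.7488

Fβ = (1+β²)·TP / ((1+β²)·TP + β²·FN + FP), with β²=4
= 5·62 / (5·62 + 4·19 + 28) = 0.7488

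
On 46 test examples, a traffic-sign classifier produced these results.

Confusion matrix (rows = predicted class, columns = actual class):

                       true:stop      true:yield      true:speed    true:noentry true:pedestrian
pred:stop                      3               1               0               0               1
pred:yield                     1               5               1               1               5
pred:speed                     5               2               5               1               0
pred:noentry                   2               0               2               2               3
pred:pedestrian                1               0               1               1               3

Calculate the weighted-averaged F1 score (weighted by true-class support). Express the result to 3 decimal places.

0.382

Per-class F1 score (2·TP/(2·TP+FP+FN)):
  stop: TP=3, FP=1+0+0+1=2, FN=1+5+2+1=9 → 6/17 = 0.3529
  yield: TP=5, FP=1+1+1+5=8, FN=1+2+0+0=3 → 10/21 = 0.4762
  speed: TP=5, FP=5+2+1+0=8, FN=0+1+2+1=4 → 10/22 = 0.4545
  noentry: TP=2, FP=2+0+2+3=7, FN=0+1+1+1=3 → 4/14 = 0.2857
  pedestrian: TP=3, FP=1+0+1+1=3, FN=1+5+0+3=9 → 6/18 = 0.3333
Weighted-F1 score = Σ (supportᵢ/N)·F1 scoreᵢ with N=46: (12/46)·0.3529 + (8/46)·0.4762 + (9/46)·0.4545 + (5/46)·0.2857 + (12/46)·0.3333 = 0.382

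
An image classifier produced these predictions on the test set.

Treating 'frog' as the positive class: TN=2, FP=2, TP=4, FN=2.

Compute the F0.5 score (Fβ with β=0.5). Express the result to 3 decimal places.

0.667

Fβ = (1+β²)·TP / ((1+β²)·TP + β²·FN + FP), with β²=1/4
= 1.25·4 / (1.25·4 + 0.25·2 + 2) = 0.667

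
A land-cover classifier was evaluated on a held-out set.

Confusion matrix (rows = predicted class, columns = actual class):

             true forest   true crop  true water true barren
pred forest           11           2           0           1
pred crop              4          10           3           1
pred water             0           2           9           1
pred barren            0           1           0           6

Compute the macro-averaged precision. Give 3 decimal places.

0.737

Per-class precision (TP/(TP+FP)):
  forest: TP=11, FP=2+0+1=3 → 11/14 = 0.7857
  crop: TP=10, FP=4+3+1=8 → 10/18 = 0.5556
  water: TP=9, FP=0+2+1=3 → 9/12 = 0.7500
  barren: TP=6, FP=0+1+0=1 → 6/7 = 0.8571
Macro-precision = mean = (0.7857 + 0.5556 + 0.7500 + 0.8571) / 4 = 0.737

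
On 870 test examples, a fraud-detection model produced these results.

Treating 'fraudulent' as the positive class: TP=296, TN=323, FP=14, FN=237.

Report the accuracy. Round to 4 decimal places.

0.7115

Accuracy = (TP+TN)/N = (296+323)/870 = 0.7115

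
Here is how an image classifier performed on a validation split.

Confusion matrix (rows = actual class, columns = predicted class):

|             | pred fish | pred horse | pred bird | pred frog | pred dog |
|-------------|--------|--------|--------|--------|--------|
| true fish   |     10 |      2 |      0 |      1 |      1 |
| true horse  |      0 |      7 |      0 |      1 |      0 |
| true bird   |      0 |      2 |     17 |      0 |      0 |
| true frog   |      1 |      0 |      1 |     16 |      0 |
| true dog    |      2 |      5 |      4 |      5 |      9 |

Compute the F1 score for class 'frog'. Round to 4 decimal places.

One-vs-rest for 'frog': TP = diagonal; FP = other classes predicted 'frog'; FN = 'frog' predicted as other.
F1 score = 2·TP/(2·TP+FP+FN).
frog: TP=16, FP=1+1+0+5=7, FN=1+0+1+0=2 → 32/41 = 0.78049

0.7805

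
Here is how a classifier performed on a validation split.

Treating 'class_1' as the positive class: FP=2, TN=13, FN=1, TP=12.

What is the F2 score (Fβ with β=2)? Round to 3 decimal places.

Fβ = (1+β²)·TP / ((1+β²)·TP + β²·FN + FP), with β²=4
= 5·12 / (5·12 + 4·1 + 2) = 0.909

0.909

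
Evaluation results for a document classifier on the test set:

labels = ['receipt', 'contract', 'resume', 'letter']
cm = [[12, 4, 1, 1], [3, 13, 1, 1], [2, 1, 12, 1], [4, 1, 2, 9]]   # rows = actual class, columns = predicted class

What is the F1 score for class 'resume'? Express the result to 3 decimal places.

0.750

Treat 'resume' as positive and all other classes as negative.
F1 score = 2·TP/(2·TP+FP+FN).
resume: TP=12, FP=1+1+2=4, FN=2+1+1=4 → 24/32 = 0.7500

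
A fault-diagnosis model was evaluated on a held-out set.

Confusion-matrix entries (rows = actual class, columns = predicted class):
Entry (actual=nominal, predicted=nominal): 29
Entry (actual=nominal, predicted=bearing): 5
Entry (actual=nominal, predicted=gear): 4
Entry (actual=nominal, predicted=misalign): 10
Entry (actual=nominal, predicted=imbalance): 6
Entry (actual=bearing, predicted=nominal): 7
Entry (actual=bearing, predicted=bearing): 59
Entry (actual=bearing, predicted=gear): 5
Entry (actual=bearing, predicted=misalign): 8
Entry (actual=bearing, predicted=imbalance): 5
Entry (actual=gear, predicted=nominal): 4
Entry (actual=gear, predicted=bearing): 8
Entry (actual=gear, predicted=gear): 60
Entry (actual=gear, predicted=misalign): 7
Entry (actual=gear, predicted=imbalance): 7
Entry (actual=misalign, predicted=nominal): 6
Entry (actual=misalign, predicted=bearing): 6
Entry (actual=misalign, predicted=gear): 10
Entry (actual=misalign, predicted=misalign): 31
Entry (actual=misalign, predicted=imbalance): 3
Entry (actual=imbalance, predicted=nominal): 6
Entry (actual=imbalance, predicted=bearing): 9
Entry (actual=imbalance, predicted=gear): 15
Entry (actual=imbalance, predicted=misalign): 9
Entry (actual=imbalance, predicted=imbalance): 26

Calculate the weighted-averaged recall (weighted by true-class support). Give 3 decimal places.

0.594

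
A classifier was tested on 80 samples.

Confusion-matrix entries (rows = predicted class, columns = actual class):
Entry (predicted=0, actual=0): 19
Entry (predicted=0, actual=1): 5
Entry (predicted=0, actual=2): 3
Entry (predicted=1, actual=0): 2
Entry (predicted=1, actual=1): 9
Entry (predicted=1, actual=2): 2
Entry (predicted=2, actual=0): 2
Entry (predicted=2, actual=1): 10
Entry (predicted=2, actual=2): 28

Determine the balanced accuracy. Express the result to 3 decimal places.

0.683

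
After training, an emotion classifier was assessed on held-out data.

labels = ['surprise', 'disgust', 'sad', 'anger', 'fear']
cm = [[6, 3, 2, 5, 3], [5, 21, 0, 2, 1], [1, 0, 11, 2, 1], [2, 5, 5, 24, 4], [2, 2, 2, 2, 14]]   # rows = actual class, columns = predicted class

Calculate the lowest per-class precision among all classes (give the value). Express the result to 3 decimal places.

Per-class precision (TP/(TP+FP)):
  surprise: TP=6, FP=5+1+2+2=10 → 6/16 = 0.3750
  disgust: TP=21, FP=3+0+5+2=10 → 21/31 = 0.6774
  sad: TP=11, FP=2+0+5+2=9 → 11/20 = 0.5500
  anger: TP=24, FP=5+2+2+2=11 → 24/35 = 0.6857
  fear: TP=14, FP=3+1+1+4=9 → 14/23 = 0.6087
Lowest is class 'surprise' with precision = 0.375.

0.375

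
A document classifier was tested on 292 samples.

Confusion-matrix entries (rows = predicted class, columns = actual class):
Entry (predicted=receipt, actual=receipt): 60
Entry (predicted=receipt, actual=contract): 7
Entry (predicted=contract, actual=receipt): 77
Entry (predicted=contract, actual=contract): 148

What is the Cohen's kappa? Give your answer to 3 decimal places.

Observed agreement pₒ = trace/N = 208/292 = 0.7123
Expected agreement pₑ = Σ (rowᵢ·colᵢ)/N² = (137·67 + 155·225)/292² = 0.5167
κ = (pₒ − pₑ)/(1 − pₑ) = (0.7123 − 0.5167)/(1 − 0.5167) = 0.405

0.405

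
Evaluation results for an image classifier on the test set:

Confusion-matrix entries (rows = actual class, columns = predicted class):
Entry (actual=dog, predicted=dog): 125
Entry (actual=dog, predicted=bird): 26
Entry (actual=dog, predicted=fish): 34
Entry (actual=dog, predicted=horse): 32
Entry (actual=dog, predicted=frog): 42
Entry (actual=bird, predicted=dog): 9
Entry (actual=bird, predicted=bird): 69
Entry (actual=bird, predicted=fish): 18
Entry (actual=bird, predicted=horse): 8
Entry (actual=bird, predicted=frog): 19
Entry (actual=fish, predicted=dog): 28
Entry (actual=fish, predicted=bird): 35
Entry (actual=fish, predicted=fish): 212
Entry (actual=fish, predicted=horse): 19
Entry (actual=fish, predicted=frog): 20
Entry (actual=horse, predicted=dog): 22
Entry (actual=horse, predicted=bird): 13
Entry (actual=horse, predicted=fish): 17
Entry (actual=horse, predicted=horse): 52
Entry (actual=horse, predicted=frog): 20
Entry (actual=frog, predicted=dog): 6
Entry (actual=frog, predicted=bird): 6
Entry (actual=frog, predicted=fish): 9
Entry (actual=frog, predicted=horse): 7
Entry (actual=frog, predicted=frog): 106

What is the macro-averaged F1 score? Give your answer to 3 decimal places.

Per-class F1 score (2·TP/(2·TP+FP+FN)):
  dog: TP=125, FP=9+28+22+6=65, FN=26+34+32+42=134 → 250/449 = 0.5568
  bird: TP=69, FP=26+35+13+6=80, FN=9+18+8+19=54 → 138/272 = 0.5074
  fish: TP=212, FP=34+18+17+9=78, FN=28+35+19+20=102 → 424/604 = 0.7020
  horse: TP=52, FP=32+8+19+7=66, FN=22+13+17+20=72 → 104/242 = 0.4298
  frog: TP=106, FP=42+19+20+20=101, FN=6+6+9+7=28 → 212/341 = 0.6217
Macro-F1 score = mean = (0.5568 + 0.5074 + 0.7020 + 0.4298 + 0.6217) / 5 = 0.564

0.564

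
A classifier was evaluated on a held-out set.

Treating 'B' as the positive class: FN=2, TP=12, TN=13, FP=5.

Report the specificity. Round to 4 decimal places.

0.7222

Specificity = TN/(TN+FP) = 13/(13+5) = 0.7222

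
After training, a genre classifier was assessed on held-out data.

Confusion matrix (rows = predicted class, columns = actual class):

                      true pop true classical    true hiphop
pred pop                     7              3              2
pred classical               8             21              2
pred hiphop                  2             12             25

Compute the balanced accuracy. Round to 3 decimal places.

0.619

Balanced accuracy = mean of per-class recall.
  pop: recall = 7/17 = 0.4118
  classical: recall = 21/36 = 0.5833
  hiphop: recall = 25/29 = 0.8621
Mean = (0.4118 + 0.5833 + 0.8621) / 3 = 0.619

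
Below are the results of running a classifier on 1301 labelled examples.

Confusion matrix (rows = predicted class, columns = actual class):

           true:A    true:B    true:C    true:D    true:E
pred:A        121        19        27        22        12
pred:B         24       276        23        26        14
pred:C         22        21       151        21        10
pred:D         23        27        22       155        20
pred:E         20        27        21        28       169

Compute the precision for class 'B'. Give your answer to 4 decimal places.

0.7603

precision = TP/(TP+FP).
B: TP=276, FP=24+23+26+14=87 → 276/363 = 0.76033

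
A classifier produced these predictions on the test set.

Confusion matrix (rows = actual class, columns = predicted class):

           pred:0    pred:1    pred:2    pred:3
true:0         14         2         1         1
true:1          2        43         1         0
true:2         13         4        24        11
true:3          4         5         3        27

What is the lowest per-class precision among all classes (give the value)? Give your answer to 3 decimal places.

0.424

Per-class precision (TP/(TP+FP)):
  0: TP=14, FP=2+13+4=19 → 14/33 = 0.4242
  1: TP=43, FP=2+4+5=11 → 43/54 = 0.7963
  2: TP=24, FP=1+1+3=5 → 24/29 = 0.8276
  3: TP=27, FP=1+0+11=12 → 27/39 = 0.6923
Lowest is class '0' with precision = 0.424.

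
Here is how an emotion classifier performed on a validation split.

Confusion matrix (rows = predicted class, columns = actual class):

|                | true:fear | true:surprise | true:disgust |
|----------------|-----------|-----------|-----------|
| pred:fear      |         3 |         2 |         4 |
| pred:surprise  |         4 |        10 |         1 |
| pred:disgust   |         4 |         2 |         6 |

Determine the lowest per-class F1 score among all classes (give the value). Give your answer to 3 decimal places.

Per-class F1 score (2·TP/(2·TP+FP+FN)):
  fear: TP=3, FP=2+4=6, FN=4+4=8 → 6/20 = 0.3000
  surprise: TP=10, FP=4+1=5, FN=2+2=4 → 20/29 = 0.6897
  disgust: TP=6, FP=4+2=6, FN=4+1=5 → 12/23 = 0.5217
Lowest is class 'fear' with F1 score = 0.300.

0.300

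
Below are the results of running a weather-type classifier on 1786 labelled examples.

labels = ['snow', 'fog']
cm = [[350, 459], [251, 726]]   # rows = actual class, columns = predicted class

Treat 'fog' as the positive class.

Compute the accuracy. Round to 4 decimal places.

0.6025

Accuracy = (TP+TN)/N = (726+350)/1786 = 0.6025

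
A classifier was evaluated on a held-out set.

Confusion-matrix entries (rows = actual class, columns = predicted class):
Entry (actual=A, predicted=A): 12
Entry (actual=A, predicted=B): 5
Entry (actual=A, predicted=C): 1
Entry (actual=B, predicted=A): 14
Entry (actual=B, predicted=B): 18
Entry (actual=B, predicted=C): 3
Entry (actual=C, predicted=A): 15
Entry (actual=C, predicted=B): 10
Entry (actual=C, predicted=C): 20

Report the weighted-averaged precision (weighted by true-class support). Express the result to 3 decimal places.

0.631

Per-class precision (TP/(TP+FP)):
  A: TP=12, FP=14+15=29 → 12/41 = 0.2927
  B: TP=18, FP=5+10=15 → 18/33 = 0.5455
  C: TP=20, FP=1+3=4 → 20/24 = 0.8333
Weighted-precision = Σ (supportᵢ/N)·precisionᵢ with N=98: (18/98)·0.2927 + (35/98)·0.5455 + (45/98)·0.8333 = 0.631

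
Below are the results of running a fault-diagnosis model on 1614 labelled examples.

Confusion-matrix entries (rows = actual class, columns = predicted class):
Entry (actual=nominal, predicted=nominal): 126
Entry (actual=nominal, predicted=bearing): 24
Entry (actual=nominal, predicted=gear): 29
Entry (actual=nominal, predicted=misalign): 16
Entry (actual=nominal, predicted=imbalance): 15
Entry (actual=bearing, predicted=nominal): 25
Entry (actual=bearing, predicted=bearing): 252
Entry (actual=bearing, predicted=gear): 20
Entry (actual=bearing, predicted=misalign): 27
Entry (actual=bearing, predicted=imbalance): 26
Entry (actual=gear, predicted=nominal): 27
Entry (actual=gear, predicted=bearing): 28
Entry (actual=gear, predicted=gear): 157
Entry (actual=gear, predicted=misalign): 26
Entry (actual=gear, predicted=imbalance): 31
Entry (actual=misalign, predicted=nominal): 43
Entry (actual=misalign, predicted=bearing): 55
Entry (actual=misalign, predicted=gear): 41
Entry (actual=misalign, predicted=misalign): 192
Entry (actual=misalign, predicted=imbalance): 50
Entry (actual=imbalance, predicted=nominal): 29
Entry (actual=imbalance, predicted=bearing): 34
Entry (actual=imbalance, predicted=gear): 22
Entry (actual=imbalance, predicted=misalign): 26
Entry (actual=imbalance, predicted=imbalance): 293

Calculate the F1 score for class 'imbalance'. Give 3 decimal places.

0.716

Treat 'imbalance' as positive and all other classes as negative.
F1 score = 2·TP/(2·TP+FP+FN).
imbalance: TP=293, FP=15+26+31+50=122, FN=29+34+22+26=111 → 586/819 = 0.7155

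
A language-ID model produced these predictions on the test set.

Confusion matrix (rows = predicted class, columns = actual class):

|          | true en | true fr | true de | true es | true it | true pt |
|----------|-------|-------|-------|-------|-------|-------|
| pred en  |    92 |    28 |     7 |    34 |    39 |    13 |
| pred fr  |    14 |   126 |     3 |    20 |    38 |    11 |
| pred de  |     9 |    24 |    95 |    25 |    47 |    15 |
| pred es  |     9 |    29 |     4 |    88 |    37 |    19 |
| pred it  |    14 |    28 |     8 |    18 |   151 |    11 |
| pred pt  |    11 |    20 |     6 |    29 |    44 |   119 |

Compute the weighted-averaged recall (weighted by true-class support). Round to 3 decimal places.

Per-class recall (TP/(TP+FN)):
  en: TP=92, FN=14+9+9+14+11=57 → 92/149 = 0.6174
  fr: TP=126, FN=28+24+29+28+20=129 → 126/255 = 0.4941
  de: TP=95, FN=7+3+4+8+6=28 → 95/123 = 0.7724
  es: TP=88, FN=34+20+25+18+29=126 → 88/214 = 0.4112
  it: TP=151, FN=39+38+47+37+44=205 → 151/356 = 0.4242
  pt: TP=119, FN=13+11+15+19+11=69 → 119/188 = 0.6330
Weighted-recall = Σ (supportᵢ/N)·recallᵢ with N=1285: (149/1285)·0.6174 + (255/1285)·0.4941 + (123/1285)·0.7724 + (214/1285)·0.4112 + (356/1285)·0.4242 + (188/1285)·0.6330 = 0.522

0.522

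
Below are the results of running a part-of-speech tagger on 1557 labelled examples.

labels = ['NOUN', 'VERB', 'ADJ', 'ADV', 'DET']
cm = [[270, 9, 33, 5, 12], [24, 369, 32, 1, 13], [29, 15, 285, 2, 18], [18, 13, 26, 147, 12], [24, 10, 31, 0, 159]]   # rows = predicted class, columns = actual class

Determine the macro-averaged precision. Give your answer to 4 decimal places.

Per-class precision (TP/(TP+FP)):
  NOUN: TP=270, FP=9+33+5+12=59 → 270/329 = 0.82067
  VERB: TP=369, FP=24+32+1+13=70 → 369/439 = 0.84055
  ADJ: TP=285, FP=29+15+2+18=64 → 285/349 = 0.81662
  ADV: TP=147, FP=18+13+26+12=69 → 147/216 = 0.68056
  DET: TP=159, FP=24+10+31+0=65 → 159/224 = 0.70982
Macro-precision = mean = (0.82067 + 0.84055 + 0.81662 + 0.68056 + 0.70982) / 5 = 0.7736

0.7736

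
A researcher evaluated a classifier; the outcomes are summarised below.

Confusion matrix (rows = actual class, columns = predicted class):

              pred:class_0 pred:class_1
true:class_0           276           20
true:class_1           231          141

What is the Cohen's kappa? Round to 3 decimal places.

0.290

Observed agreement pₒ = trace/N = 417/668 = 0.6243
Expected agreement pₑ = Σ (rowᵢ·colᵢ)/N² = (296·507 + 372·161)/668² = 0.4705
κ = (pₒ − pₑ)/(1 − pₑ) = (0.6243 − 0.4705)/(1 − 0.4705) = 0.290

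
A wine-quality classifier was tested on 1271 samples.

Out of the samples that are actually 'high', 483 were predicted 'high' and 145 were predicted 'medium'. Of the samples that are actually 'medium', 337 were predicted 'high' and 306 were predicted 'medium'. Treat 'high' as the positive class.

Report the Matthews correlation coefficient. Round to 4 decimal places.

MCC = (TP·TN − FP·FN) / √((TP+FP)(TP+FN)(TN+FP)(TN+FN))
Numerator = 483·306 − 337·145 = 98933
Denominator = √(820·628·643·451) = √149334795280 = 386438.6048
MCC = 98933 / 386438.6048 = 0.2560

0.2560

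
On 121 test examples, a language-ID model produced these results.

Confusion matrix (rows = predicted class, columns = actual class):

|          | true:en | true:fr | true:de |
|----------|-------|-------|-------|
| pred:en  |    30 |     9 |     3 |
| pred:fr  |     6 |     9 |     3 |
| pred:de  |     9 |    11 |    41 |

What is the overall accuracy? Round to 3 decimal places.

0.661

Accuracy = trace / total = (30+9+41=80) / 121 = 80/121 = 0.661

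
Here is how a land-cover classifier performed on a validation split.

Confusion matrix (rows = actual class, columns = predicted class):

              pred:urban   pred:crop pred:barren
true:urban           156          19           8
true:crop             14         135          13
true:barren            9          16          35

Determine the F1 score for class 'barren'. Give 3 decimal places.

Take TP from the diagonal, FP from the rest of the 'barren' prediction marginal, FN from the rest of the 'barren' actual marginal.
F1 score = 2·TP/(2·TP+FP+FN).
barren: TP=35, FP=8+13=21, FN=9+16=25 → 70/116 = 0.6034

0.603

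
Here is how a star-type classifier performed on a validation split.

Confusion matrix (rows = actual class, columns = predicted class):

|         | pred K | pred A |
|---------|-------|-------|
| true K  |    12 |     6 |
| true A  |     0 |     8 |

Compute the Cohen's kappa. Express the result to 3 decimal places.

Observed agreement pₒ = trace/N = 20/26 = 0.7692
Expected agreement pₑ = Σ (rowᵢ·colᵢ)/N² = (18·12 + 8·14)/26² = 0.4852
κ = (pₒ − pₑ)/(1 − pₑ) = (0.7692 − 0.4852)/(1 − 0.4852) = 0.552

0.552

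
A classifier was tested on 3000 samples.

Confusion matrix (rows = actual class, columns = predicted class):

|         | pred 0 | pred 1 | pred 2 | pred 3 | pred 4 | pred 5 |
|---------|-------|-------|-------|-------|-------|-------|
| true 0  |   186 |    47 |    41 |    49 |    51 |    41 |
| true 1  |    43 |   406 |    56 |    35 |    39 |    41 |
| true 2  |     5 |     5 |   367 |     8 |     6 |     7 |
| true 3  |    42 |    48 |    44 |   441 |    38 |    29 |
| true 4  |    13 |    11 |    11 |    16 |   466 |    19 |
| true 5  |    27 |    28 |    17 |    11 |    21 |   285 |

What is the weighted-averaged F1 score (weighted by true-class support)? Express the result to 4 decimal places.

Per-class F1 score (2·TP/(2·TP+FP+FN)):
  0: TP=186, FP=43+5+42+13+27=130, FN=47+41+49+51+41=229 → 372/731 = 0.50889
  1: TP=406, FP=47+5+48+11+28=139, FN=43+56+35+39+41=214 → 812/1165 = 0.69700
  2: TP=367, FP=41+56+44+11+17=169, FN=5+5+8+6+7=31 → 734/934 = 0.78587
  3: TP=441, FP=49+35+8+16+11=119, FN=42+48+44+38+29=201 → 882/1202 = 0.73378
  4: TP=466, FP=51+39+6+38+21=155, FN=13+11+11+16+19=70 → 932/1157 = 0.80553
  5: TP=285, FP=41+41+7+29+19=137, FN=27+28+17+11+21=104 → 570/811 = 0.70284
Weighted-F1 score = Σ (supportᵢ/N)·F1 scoreᵢ with N=3000: (415/3000)·0.50889 + (620/3000)·0.69700 + (398/3000)·0.78587 + (642/3000)·0.73378 + (536/3000)·0.80553 + (389/3000)·0.70284 = 0.7108

0.7108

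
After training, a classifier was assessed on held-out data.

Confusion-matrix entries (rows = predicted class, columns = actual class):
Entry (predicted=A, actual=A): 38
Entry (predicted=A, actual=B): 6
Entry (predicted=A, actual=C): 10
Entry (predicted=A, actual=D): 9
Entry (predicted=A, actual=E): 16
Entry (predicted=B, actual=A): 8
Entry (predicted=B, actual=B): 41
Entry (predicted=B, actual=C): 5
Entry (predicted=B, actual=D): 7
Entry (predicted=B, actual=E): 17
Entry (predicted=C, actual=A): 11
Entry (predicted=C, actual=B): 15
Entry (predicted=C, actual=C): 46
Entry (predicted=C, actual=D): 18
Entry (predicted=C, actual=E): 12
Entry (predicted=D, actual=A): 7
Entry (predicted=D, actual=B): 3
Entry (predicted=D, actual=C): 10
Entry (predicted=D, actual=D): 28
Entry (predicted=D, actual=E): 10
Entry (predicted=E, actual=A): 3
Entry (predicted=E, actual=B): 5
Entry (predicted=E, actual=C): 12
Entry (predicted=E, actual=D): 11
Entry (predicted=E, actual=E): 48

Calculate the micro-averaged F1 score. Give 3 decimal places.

Micro-averaging pools counts across classes: ΣTP=201, ΣFP=195, ΣFN=195.
Micro-F1 score = 2·TP/(2·TP+FP+FN) on pooled counts = 0.508 (equals overall accuracy in single-label multiclass).

0.508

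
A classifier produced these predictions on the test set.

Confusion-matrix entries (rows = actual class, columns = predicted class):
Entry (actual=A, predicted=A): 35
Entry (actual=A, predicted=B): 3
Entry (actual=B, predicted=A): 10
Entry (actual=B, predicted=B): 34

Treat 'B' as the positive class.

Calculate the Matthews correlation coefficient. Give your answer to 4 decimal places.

0.6952

MCC = (TP·TN − FP·FN) / √((TP+FP)(TP+FN)(TN+FP)(TN+FN))
Numerator = 34·35 − 3·10 = 1160
Denominator = √(37·44·38·45) = √2783880 = 1668.4963
MCC = 1160 / 1668.4963 = 0.6952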